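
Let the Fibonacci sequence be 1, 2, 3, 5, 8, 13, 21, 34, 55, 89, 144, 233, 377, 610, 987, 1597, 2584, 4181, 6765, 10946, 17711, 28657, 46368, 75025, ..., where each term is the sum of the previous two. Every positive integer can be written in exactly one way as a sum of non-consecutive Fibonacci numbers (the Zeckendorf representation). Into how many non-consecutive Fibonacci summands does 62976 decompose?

9

largest Fibonacci ≤ 62976 is 46368; 62976 − 46368 = 16608
largest Fibonacci ≤ 16608 is 10946; 16608 − 10946 = 5662
largest Fibonacci ≤ 5662 is 4181; 5662 − 4181 = 1481
largest Fibonacci ≤ 1481 is 987; 1481 − 987 = 494
largest Fibonacci ≤ 494 is 377; 494 − 377 = 117
largest Fibonacci ≤ 117 is 89; 117 − 89 = 28
largest Fibonacci ≤ 28 is 21; 28 − 21 = 7
largest Fibonacci ≤ 7 is 5; 7 − 5 = 2
largest Fibonacci ≤ 2 is 2; 2 − 2 = 0
62976 = 46368 + 10946 + 4181 + 987 + 377 + 89 + 21 + 5 + 2, which has 9 terms.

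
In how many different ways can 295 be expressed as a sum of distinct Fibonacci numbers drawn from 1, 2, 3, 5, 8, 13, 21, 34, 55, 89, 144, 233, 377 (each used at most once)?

295 = 233+55+5+2 = 233+34+21+5+2 = 144+89+55+5+2 = 233+34+13+8+5+2 = … (2 more), for 6 in all.

6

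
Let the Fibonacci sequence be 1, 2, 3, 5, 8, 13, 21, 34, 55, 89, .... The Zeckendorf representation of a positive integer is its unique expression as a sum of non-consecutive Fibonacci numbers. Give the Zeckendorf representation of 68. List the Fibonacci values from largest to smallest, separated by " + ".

55 + 13

subtract 55 from 68: 13 remains
subtract 13 from 13: 0 remains
So 68 = 55 + 13, with no two terms consecutive in the sequence.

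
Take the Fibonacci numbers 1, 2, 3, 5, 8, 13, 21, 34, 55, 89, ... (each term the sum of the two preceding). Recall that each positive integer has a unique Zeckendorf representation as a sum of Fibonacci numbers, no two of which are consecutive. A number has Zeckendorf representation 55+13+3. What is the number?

55+13+3 = 71.

71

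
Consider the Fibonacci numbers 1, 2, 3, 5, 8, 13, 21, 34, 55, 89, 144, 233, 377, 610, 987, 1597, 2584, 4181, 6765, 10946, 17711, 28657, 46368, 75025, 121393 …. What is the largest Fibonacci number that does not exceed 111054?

75025 ≤ 111054 < 121393, so the largest Fibonacci number not exceeding 111054 is 75025.

75025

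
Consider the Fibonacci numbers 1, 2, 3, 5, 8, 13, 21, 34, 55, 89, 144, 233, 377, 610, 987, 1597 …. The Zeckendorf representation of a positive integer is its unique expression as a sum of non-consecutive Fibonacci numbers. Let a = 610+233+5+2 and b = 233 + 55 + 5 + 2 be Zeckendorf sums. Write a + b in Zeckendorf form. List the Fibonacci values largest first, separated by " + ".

The two numbers are 850 and 295, so their sum is 1145.
Greedy algorithm:
largest Fibonacci ≤ 1145 is 987; 1145 − 987 = 158
largest Fibonacci ≤ 158 is 144; 158 − 144 = 14
largest Fibonacci ≤ 14 is 13; 14 − 13 = 1
largest Fibonacci ≤ 1 is 1; 1 − 1 = 0

987 + 144 + 13 + 1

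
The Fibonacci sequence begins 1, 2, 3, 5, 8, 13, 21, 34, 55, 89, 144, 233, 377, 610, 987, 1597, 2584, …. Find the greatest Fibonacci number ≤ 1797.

1597 ≤ 1797 < 2584, so the largest Fibonacci number not exceeding 1797 is 1597.

1597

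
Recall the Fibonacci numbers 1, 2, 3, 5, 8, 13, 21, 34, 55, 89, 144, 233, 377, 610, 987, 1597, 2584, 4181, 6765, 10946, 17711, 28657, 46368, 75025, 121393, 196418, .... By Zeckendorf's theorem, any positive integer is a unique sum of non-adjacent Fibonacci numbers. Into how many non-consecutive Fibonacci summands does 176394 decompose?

8

take 121393 (≤ 176394); 176394 − 121393 = 55001
take 46368 (≤ 55001); 55001 − 46368 = 8633
take 6765 (≤ 8633); 8633 − 6765 = 1868
take 1597 (≤ 1868); 1868 − 1597 = 271
take 233 (≤ 271); 271 − 233 = 38
take 34 (≤ 38); 38 − 34 = 4
take 3 (≤ 4); 4 − 3 = 1
take 1 (≤ 1); 1 − 1 = 0
176394 = 121393 + 46368 + 6765 + 1597 + 233 + 34 + 3 + 1, which has 8 terms.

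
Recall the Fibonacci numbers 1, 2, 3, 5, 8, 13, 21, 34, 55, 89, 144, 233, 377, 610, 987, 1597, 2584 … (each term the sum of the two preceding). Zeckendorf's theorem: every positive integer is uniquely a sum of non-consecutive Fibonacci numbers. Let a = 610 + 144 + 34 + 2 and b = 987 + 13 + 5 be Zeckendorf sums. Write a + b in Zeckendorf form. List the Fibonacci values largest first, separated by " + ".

1597 + 144 + 34 + 13 + 5 + 2

The two numbers are 790 and 1005, so their sum is 1795.
Greedily peel off the largest Fibonacci term at each step:
subtract 1597 from 1795: 198 remains
subtract 144 from 198: 54 remains
subtract 34 from 54: 20 remains
subtract 13 from 20: 7 remains
subtract 5 from 7: 2 remains
subtract 2 from 2: 0 remains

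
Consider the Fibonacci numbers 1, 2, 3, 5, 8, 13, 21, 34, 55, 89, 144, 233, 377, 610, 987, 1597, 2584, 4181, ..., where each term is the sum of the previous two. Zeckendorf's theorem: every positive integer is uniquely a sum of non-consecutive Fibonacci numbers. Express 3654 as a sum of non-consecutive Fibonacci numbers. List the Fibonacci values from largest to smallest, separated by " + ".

2584 + 987 + 55 + 21 + 5 + 2

Repeatedly subtract the largest Fibonacci number that fits:
largest Fibonacci ≤ 3654 is 2584; 3654 − 2584 = 1070
largest Fibonacci ≤ 1070 is 987; 1070 − 987 = 83
largest Fibonacci ≤ 83 is 55; 83 − 55 = 28
largest Fibonacci ≤ 28 is 21; 28 − 21 = 7
largest Fibonacci ≤ 7 is 5; 7 − 5 = 2
largest Fibonacci ≤ 2 is 2; 2 − 2 = 0
So 3654 = 2584 + 987 + 55 + 21 + 5 + 2, with no two terms consecutive in the sequence.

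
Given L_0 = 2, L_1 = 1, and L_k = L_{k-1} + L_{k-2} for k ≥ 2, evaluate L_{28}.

Iterating the recurrence up to L_{23} = 64079 and L_{22} = 39603:
L_{24} = L_{23} + L_{22} = 64079 + 39603 = 103682
L_{25} = L_{24} + L_{23} = 103682 + 64079 = 167761
L_{26} = L_{25} + L_{24} = 167761 + 103682 = 271443
L_{27} = L_{26} + L_{25} = 271443 + 167761 = 439204
L_{28} = L_{27} + L_{26} = 439204 + 271443 = 710647

710647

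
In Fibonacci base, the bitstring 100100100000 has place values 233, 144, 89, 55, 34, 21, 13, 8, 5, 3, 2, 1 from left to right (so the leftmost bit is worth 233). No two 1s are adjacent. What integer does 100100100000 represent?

Summing the place values of the 1 bits: 233 + 55 + 13 = 301.

301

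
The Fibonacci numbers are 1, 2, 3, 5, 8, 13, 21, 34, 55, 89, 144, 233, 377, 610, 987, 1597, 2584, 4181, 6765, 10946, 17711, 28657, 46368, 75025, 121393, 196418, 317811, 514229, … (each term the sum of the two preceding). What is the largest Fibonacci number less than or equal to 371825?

317811 ≤ 371825 < 514229, so the largest Fibonacci number not exceeding 371825 is 317811.

317811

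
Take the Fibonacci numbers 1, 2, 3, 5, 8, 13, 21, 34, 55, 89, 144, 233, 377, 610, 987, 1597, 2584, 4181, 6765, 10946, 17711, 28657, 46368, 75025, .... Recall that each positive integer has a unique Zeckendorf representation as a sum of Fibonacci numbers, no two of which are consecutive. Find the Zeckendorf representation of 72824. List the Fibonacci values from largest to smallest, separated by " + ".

46368 + 17711 + 6765 + 1597 + 377 + 5 + 1

72824 − 46368 = 26456
26456 − 17711 = 8745
8745 − 6765 = 1980
1980 − 1597 = 383
383 − 377 = 6
6 − 5 = 1
1 − 1 = 0
So 72824 = 46368 + 17711 + 6765 + 1597 + 377 + 5 + 1, with no two terms consecutive in the sequence.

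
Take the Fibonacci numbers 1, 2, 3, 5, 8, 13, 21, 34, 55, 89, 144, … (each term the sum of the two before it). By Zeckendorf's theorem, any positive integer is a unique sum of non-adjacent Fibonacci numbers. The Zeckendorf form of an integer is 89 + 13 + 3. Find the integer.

105

89 + 13 + 3 = 105.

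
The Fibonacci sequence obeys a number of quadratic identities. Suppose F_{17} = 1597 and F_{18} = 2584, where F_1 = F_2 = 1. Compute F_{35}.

By F_{2k+1} = F_k² + F_{k+1}²: F_{35} = 1597² + 2584² = 2550409 + 6677056 = 9227465.

9227465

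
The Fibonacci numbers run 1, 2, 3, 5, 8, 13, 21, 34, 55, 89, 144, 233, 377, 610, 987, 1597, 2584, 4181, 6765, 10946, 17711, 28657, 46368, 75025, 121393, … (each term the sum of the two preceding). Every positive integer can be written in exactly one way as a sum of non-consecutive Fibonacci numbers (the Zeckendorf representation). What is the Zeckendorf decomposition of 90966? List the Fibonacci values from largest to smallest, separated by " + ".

75025 + 10946 + 4181 + 610 + 144 + 55 + 5

Repeatedly subtract the largest Fibonacci number that fits:
largest Fibonacci ≤ 90966 is 75025; 90966 − 75025 = 15941
largest Fibonacci ≤ 15941 is 10946; 15941 − 10946 = 4995
largest Fibonacci ≤ 4995 is 4181; 4995 − 4181 = 814
largest Fibonacci ≤ 814 is 610; 814 − 610 = 204
largest Fibonacci ≤ 204 is 144; 204 − 144 = 60
largest Fibonacci ≤ 60 is 55; 60 − 55 = 5
largest Fibonacci ≤ 5 is 5; 5 − 5 = 0
So 90966 = 75025 + 10946 + 4181 + 610 + 144 + 55 + 5, with no two terms consecutive in the sequence.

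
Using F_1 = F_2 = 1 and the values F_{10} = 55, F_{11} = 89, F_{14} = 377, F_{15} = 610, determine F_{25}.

By the addition formula F_{m+n} = F_m F_{n+1} + F_{m−1} F_n with m=15, n=10: F_{25} = 610·89 + 377·55 = 54290 + 20735 = 75025.

75025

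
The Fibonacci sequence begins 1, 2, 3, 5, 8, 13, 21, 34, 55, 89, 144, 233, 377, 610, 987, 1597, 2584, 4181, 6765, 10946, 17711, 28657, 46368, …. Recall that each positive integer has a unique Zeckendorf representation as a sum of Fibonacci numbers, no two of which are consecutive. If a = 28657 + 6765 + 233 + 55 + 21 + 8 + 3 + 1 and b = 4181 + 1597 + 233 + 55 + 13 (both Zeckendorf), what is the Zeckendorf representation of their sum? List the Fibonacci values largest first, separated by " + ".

28657 + 10946 + 1597 + 610 + 8 + 3 + 1

The two numbers are 35743 and 6079, so their sum is 41822.
take 28657 (≤ 41822); 41822 − 28657 = 13165
take 10946 (≤ 13165); 13165 − 10946 = 2219
take 1597 (≤ 2219); 2219 − 1597 = 622
take 610 (≤ 622); 622 − 610 = 12
take 8 (≤ 12); 12 − 8 = 4
take 3 (≤ 4); 4 − 3 = 1
take 1 (≤ 1); 1 − 1 = 0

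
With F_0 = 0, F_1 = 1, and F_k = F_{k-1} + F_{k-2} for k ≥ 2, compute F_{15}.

Iterating the recurrence up to F_{8} = 21 and F_{7} = 13:
F_{9} = F_{8} + F_{7} = 21 + 13 = 34
F_{10} = F_{9} + F_{8} = 34 + 21 = 55
F_{11} = F_{10} + F_{9} = 55 + 34 = 89
F_{12} = F_{11} + F_{10} = 89 + 55 = 144
F_{13} = F_{12} + F_{11} = 144 + 89 = 233
F_{14} = F_{13} + F_{12} = 233 + 144 = 377
F_{15} = F_{14} + F_{13} = 377 + 233 = 610

610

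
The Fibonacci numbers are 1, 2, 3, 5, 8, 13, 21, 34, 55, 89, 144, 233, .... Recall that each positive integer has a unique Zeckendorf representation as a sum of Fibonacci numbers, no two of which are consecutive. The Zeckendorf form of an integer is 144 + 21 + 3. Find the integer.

168

144 + 21 + 3 = 168.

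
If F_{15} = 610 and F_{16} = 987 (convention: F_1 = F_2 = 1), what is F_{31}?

1346269

By F_{2k+1} = F_k² + F_{k+1}²: F_{31} = 610² + 987² = 372100 + 974169 = 1346269.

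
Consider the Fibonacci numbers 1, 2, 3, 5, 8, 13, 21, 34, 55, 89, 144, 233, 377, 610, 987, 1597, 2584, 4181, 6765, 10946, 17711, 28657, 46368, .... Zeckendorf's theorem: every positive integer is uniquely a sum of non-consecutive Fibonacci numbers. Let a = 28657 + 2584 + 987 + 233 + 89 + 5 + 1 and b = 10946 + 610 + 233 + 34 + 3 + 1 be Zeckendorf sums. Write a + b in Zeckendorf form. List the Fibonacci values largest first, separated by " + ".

The two numbers are 32556 and 11827, so their sum is 44383.
Greedily peel off the largest Fibonacci term at each step:
28657 ≤ 44383 < 46368, so take 28657; remainder 15726
10946 ≤ 15726 < 17711, so take 10946; remainder 4780
4181 ≤ 4780 < 6765, so take 4181; remainder 599
377 ≤ 599 < 610, so take 377; remainder 222
144 ≤ 222 < 233, so take 144; remainder 78
55 ≤ 78 < 89, so take 55; remainder 23
21 ≤ 23 < 34, so take 21; remainder 2
2 ≤ 2 < 3, so take 2; remainder 0

28657 + 10946 + 4181 + 377 + 144 + 55 + 21 + 2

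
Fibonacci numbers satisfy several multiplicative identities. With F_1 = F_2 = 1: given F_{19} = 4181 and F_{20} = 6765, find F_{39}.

63245986

By F_{2k+1} = F_k² + F_{k+1}²: F_{39} = 4181² + 6765² = 17480761 + 45765225 = 63245986.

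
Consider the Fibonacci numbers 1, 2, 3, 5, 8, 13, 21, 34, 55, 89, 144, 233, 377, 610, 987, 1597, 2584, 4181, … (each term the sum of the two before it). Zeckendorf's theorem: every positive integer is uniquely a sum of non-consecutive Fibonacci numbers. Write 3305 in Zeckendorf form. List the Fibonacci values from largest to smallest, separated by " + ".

2584 + 610 + 89 + 21 + 1

subtract 2584 from 3305: 721 remains
subtract 610 from 721: 111 remains
subtract 89 from 111: 22 remains
subtract 21 from 22: 1 remains
subtract 1 from 1: 0 remains
So 3305 = 2584 + 610 + 89 + 21 + 1, with no two terms consecutive in the sequence.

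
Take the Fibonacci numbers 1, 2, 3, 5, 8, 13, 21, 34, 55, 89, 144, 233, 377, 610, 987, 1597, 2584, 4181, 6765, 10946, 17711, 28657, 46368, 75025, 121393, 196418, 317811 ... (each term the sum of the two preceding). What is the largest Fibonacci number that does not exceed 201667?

196418 ≤ 201667 < 317811, so the largest Fibonacci number not exceeding 201667 is 196418.

196418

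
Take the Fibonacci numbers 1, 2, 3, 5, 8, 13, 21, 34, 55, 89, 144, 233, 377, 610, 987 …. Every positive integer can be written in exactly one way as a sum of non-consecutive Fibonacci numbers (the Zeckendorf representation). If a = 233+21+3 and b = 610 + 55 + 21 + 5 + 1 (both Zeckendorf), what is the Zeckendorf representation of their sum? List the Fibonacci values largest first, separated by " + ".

610 + 233 + 89 + 13 + 3 + 1

The two numbers are 257 and 692, so their sum is 949.
949 − 610 = 339
339 − 233 = 106
106 − 89 = 17
17 − 13 = 4
4 − 3 = 1
1 − 1 = 0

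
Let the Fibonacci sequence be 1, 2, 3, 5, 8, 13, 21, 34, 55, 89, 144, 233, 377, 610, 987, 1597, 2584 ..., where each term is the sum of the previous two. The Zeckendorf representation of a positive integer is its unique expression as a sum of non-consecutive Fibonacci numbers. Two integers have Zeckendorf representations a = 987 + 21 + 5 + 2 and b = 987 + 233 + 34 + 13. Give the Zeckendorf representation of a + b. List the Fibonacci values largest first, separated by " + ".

The two numbers are 1015 and 1267, so their sum is 2282.
Repeatedly subtract the largest Fibonacci number that fits:
1597 ≤ 2282 < 2584, so take 1597; remainder 685
610 ≤ 685 < 987, so take 610; remainder 75
55 ≤ 75 < 89, so take 55; remainder 20
13 ≤ 20 < 21, so take 13; remainder 7
5 ≤ 7 < 8, so take 5; remainder 2
2 ≤ 2 < 3, so take 2; remainder 0

1597 + 610 + 55 + 13 + 5 + 2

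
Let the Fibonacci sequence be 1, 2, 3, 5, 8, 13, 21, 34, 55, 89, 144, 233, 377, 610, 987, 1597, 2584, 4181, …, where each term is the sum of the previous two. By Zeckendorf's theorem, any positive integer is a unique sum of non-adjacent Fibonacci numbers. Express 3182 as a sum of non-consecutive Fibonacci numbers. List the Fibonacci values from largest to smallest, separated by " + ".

2584 + 377 + 144 + 55 + 21 + 1

Greedily peel off the largest Fibonacci term at each step:
subtract 2584 from 3182: 598 remains
subtract 377 from 598: 221 remains
subtract 144 from 221: 77 remains
subtract 55 from 77: 22 remains
subtract 21 from 22: 1 remains
subtract 1 from 1: 0 remains
So 3182 = 2584 + 377 + 144 + 55 + 21 + 1, with no two terms consecutive in the sequence.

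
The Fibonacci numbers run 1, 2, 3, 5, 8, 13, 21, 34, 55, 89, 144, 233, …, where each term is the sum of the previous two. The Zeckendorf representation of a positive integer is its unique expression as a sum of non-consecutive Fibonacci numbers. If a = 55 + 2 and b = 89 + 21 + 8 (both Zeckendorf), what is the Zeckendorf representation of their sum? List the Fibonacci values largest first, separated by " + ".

144 + 21 + 8 + 2

The two numbers are 57 and 118, so their sum is 175.
largest Fibonacci ≤ 175 is 144; 175 − 144 = 31
largest Fibonacci ≤ 31 is 21; 31 − 21 = 10
largest Fibonacci ≤ 10 is 8; 10 − 8 = 2
largest Fibonacci ≤ 2 is 2; 2 − 2 = 0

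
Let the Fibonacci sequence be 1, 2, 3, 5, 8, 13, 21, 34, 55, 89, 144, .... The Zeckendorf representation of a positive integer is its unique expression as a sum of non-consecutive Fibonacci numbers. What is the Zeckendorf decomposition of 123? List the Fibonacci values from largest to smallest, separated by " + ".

123 − 89 = 34
34 − 34 = 0
So 123 = 89 + 34, with no two terms consecutive in the sequence.

89 + 34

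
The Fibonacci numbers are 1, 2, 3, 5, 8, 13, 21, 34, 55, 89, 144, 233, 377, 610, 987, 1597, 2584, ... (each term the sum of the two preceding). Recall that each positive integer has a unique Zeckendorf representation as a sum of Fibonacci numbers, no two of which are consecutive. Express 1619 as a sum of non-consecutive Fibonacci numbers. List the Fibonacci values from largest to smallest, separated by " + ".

1597 + 21 + 1

take 1597 (≤ 1619); 1619 − 1597 = 22
take 21 (≤ 22); 22 − 21 = 1
take 1 (≤ 1); 1 − 1 = 0
So 1619 = 1597 + 21 + 1, with no two terms consecutive in the sequence.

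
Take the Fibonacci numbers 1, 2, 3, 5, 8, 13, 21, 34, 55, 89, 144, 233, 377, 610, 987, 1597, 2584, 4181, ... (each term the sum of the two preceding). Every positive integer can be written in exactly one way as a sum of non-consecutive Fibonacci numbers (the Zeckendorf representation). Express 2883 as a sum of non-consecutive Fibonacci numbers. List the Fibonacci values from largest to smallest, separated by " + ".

2883: greatest Fibonacci not exceeding it is 2584, leaving 299
299: greatest Fibonacci not exceeding it is 233, leaving 66
66: greatest Fibonacci not exceeding it is 55, leaving 11
11: greatest Fibonacci not exceeding it is 8, leaving 3
3: greatest Fibonacci not exceeding it is 3, leaving 0
So 2883 = 2584 + 233 + 55 + 8 + 3, with no two terms consecutive in the sequence.

2584 + 233 + 55 + 8 + 3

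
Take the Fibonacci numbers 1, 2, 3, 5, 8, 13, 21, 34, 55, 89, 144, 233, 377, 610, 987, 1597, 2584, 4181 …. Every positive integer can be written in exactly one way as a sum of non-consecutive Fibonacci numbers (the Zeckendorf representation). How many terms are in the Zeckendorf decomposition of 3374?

5

3374: greatest Fibonacci not exceeding it is 2584, leaving 790
790: greatest Fibonacci not exceeding it is 610, leaving 180
180: greatest Fibonacci not exceeding it is 144, leaving 36
36: greatest Fibonacci not exceeding it is 34, leaving 2
2: greatest Fibonacci not exceeding it is 2, leaving 0
3374 = 2584 + 610 + 144 + 34 + 2, which has 5 terms.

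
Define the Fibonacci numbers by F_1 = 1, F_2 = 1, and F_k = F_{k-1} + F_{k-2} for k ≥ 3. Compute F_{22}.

17711

Iterating the recurrence up to F_{15} = 610 and F_{14} = 377:
F_{16} = F_{15} + F_{14} = 610 + 377 = 987
F_{17} = F_{16} + F_{15} = 987 + 610 = 1597
F_{18} = F_{17} + F_{16} = 1597 + 987 = 2584
F_{19} = F_{18} + F_{17} = 2584 + 1597 = 4181
F_{20} = F_{19} + F_{18} = 4181 + 2584 = 6765
F_{21} = F_{20} + F_{19} = 6765 + 4181 = 10946
F_{22} = F_{21} + F_{20} = 10946 + 6765 = 17711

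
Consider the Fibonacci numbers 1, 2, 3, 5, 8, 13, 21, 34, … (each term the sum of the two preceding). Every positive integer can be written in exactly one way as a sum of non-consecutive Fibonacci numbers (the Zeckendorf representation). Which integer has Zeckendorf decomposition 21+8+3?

21+8+3 = 32.

32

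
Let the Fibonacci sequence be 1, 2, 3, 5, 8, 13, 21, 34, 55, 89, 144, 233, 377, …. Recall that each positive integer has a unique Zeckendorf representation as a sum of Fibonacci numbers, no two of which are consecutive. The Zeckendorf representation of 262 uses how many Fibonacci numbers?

subtract 233 from 262: 29 remains
subtract 21 from 29: 8 remains
subtract 8 from 8: 0 remains
262 = 233 + 21 + 8, which has 3 terms.

3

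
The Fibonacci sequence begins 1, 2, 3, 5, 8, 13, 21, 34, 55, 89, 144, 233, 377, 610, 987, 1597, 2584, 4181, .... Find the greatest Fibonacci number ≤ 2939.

2584 ≤ 2939 < 4181, so the largest Fibonacci number not exceeding 2939 is 2584.

2584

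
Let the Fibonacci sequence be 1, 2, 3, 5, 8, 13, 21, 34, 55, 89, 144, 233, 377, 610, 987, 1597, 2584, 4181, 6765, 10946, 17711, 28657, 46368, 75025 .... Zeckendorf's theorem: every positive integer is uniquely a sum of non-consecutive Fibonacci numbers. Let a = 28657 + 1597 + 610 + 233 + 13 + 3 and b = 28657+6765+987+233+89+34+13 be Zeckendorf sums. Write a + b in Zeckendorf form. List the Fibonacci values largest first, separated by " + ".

The two numbers are 31113 and 36778, so their sum is 67891.
Repeatedly subtract the largest Fibonacci number that fits:
subtract 46368 from 67891: 21523 remains
subtract 17711 from 21523: 3812 remains
subtract 2584 from 3812: 1228 remains
subtract 987 from 1228: 241 remains
subtract 233 from 241: 8 remains
subtract 8 from 8: 0 remains

46368 + 17711 + 2584 + 987 + 233 + 8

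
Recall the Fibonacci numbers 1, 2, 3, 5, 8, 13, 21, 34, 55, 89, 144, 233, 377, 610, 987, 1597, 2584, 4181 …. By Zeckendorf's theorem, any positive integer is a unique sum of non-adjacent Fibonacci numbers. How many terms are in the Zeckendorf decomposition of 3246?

Greedily peel off the largest Fibonacci term at each step:
3246 − 2584 = 662
662 − 610 = 52
52 − 34 = 18
18 − 13 = 5
5 − 5 = 0
3246 = 2584 + 610 + 34 + 13 + 5, which has 5 terms.

5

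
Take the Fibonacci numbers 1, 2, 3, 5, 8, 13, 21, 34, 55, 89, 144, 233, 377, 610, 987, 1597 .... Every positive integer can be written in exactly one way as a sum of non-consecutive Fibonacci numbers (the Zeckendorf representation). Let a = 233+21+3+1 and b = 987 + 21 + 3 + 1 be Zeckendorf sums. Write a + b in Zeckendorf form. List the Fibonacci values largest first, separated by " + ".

The two numbers are 258 and 1012, so their sum is 1270.
Repeatedly subtract the largest Fibonacci number that fits:
1270: greatest Fibonacci not exceeding it is 987, leaving 283
283: greatest Fibonacci not exceeding it is 233, leaving 50
50: greatest Fibonacci not exceeding it is 34, leaving 16
16: greatest Fibonacci not exceeding it is 13, leaving 3
3: greatest Fibonacci not exceeding it is 3, leaving 0

987 + 233 + 34 + 13 + 3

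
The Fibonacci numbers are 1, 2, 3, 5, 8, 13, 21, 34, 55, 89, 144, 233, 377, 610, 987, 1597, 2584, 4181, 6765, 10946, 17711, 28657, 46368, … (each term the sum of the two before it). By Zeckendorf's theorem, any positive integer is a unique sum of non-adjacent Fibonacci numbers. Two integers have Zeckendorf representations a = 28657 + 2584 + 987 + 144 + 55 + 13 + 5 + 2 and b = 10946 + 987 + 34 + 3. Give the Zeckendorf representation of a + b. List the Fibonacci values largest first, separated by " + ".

The two numbers are 32447 and 11970, so their sum is 44417.
44417 − 28657 = 15760
15760 − 10946 = 4814
4814 − 4181 = 633
633 − 610 = 23
23 − 21 = 2
2 − 2 = 0

28657 + 10946 + 4181 + 610 + 21 + 2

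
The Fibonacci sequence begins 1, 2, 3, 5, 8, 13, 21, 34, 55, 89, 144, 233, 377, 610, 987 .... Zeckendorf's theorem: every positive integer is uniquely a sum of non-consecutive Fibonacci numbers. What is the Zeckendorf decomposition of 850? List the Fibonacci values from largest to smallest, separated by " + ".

610 + 233 + 5 + 2

850 − 610 = 240
240 − 233 = 7
7 − 5 = 2
2 − 2 = 0
So 850 = 610 + 233 + 5 + 2, with no two terms consecutive in the sequence.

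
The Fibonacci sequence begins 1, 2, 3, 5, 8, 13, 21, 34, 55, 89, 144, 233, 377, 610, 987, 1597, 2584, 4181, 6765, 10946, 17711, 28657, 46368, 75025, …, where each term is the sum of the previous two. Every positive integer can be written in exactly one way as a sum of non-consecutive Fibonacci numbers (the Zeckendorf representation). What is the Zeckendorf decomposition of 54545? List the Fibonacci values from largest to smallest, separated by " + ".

46368 + 6765 + 987 + 377 + 34 + 13 + 1

Greedy algorithm:
46368 ≤ 54545 < 75025, so take 46368; remainder 8177
6765 ≤ 8177 < 10946, so take 6765; remainder 1412
987 ≤ 1412 < 1597, so take 987; remainder 425
377 ≤ 425 < 610, so take 377; remainder 48
34 ≤ 48 < 55, so take 34; remainder 14
13 ≤ 14 < 21, so take 13; remainder 1
1 ≤ 1 < 2, so take 1; remainder 0
So 54545 = 46368 + 6765 + 987 + 377 + 34 + 13 + 1, with no two terms consecutive in the sequence.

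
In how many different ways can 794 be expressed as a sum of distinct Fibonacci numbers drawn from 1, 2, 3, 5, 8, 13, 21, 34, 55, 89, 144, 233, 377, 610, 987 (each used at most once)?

794 = 610+144+34+5+1 = 610+144+34+3+2+1 = 610+144+21+13+5+1 = 610+89+55+34+5+1 = 377+233+144+34+5+1 = … (15 more), for 20 in all.

20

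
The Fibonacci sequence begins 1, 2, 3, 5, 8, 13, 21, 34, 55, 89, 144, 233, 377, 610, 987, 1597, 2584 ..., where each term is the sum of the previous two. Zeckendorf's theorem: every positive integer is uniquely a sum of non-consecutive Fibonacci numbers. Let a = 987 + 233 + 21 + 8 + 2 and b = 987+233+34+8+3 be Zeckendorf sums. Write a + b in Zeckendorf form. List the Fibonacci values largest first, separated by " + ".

1597 + 610 + 233 + 55 + 21

The two numbers are 1251 and 1265, so their sum is 2516.
2516: greatest Fibonacci not exceeding it is 1597, leaving 919
919: greatest Fibonacci not exceeding it is 610, leaving 309
309: greatest Fibonacci not exceeding it is 233, leaving 76
76: greatest Fibonacci not exceeding it is 55, leaving 21
21: greatest Fibonacci not exceeding it is 21, leaving 0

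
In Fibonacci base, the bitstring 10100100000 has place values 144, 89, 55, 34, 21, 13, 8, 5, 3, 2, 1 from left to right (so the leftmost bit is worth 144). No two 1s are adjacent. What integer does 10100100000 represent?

Summing the place values of the 1 bits: 144 + 55 + 13 = 212.

212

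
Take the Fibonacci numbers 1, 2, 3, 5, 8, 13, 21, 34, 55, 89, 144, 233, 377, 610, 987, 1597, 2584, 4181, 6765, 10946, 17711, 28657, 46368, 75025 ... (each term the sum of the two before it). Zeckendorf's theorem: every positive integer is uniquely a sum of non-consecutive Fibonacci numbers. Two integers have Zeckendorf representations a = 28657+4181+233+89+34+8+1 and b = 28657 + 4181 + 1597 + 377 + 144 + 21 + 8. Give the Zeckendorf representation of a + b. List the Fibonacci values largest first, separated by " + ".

The two numbers are 33203 and 34985, so their sum is 68188.
Greedy algorithm:
68188: greatest Fibonacci not exceeding it is 46368, leaving 21820
21820: greatest Fibonacci not exceeding it is 17711, leaving 4109
4109: greatest Fibonacci not exceeding it is 2584, leaving 1525
1525: greatest Fibonacci not exceeding it is 987, leaving 538
538: greatest Fibonacci not exceeding it is 377, leaving 161
161: greatest Fibonacci not exceeding it is 144, leaving 17
17: greatest Fibonacci not exceeding it is 13, leaving 4
4: greatest Fibonacci not exceeding it is 3, leaving 1
1: greatest Fibonacci not exceeding it is 1, leaving 0

46368 + 17711 + 2584 + 987 + 377 + 144 + 13 + 3 + 1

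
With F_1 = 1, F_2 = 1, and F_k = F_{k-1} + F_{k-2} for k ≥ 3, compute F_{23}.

Iterating the recurrence up to F_{15} = 610 and F_{14} = 377:
F_{16} = F_{15} + F_{14} = 610 + 377 = 987
F_{17} = F_{16} + F_{15} = 987 + 610 = 1597
F_{18} = F_{17} + F_{16} = 1597 + 987 = 2584
F_{19} = F_{18} + F_{17} = 2584 + 1597 = 4181
F_{20} = F_{19} + F_{18} = 4181 + 2584 = 6765
F_{21} = F_{20} + F_{19} = 6765 + 4181 = 10946
F_{22} = F_{21} + F_{20} = 10946 + 6765 = 17711
F_{23} = F_{22} + F_{21} = 17711 + 10946 = 28657

28657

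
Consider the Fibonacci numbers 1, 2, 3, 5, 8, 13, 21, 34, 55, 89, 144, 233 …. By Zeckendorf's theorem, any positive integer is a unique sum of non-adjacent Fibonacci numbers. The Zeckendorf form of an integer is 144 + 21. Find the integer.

144 + 21 = 165.

165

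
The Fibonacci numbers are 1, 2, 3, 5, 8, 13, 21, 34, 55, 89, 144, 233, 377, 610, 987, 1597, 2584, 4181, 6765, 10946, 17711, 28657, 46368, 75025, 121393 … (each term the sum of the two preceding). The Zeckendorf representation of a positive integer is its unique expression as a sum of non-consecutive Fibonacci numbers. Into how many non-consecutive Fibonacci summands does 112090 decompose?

8

Greedy algorithm:
subtract 75025 from 112090: 37065 remains
subtract 28657 from 37065: 8408 remains
subtract 6765 from 8408: 1643 remains
subtract 1597 from 1643: 46 remains
subtract 34 from 46: 12 remains
subtract 8 from 12: 4 remains
subtract 3 from 4: 1 remains
subtract 1 from 1: 0 remains
112090 = 75025 + 28657 + 6765 + 1597 + 34 + 8 + 3 + 1, which has 8 terms.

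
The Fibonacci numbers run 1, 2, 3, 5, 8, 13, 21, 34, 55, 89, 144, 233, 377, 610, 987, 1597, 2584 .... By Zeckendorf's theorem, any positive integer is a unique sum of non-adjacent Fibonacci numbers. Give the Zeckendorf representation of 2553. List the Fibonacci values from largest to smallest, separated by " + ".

Greedy algorithm:
2553: greatest Fibonacci not exceeding it is 1597, leaving 956
956: greatest Fibonacci not exceeding it is 610, leaving 346
346: greatest Fibonacci not exceeding it is 233, leaving 113
113: greatest Fibonacci not exceeding it is 89, leaving 24
24: greatest Fibonacci not exceeding it is 21, leaving 3
3: greatest Fibonacci not exceeding it is 3, leaving 0
So 2553 = 1597 + 610 + 233 + 89 + 21 + 3, with no two terms consecutive in the sequence.

1597 + 610 + 233 + 89 + 21 + 3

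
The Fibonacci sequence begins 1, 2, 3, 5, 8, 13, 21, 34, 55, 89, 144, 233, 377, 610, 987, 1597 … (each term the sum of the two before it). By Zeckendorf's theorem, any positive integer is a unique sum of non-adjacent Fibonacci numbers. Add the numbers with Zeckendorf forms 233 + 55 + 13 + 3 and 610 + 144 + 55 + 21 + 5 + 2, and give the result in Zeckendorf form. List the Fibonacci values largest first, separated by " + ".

The two numbers are 304 and 837, so their sum is 1141.
subtract 987 from 1141: 154 remains
subtract 144 from 154: 10 remains
subtract 8 from 10: 2 remains
subtract 2 from 2: 0 remains

987 + 144 + 8 + 2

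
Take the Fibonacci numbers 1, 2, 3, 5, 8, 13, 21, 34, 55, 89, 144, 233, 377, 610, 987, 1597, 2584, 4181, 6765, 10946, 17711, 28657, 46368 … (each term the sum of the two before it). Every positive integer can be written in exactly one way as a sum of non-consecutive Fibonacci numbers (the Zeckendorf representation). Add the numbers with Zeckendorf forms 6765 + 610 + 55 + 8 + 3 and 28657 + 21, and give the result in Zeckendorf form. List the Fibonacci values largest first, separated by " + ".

28657 + 6765 + 610 + 55 + 21 + 8 + 3

The two numbers are 7441 and 28678, so their sum is 36119.
28657 ≤ 36119 < 46368, so take 28657; remainder 7462
6765 ≤ 7462 < 10946, so take 6765; remainder 697
610 ≤ 697 < 987, so take 610; remainder 87
55 ≤ 87 < 89, so take 55; remainder 32
21 ≤ 32 < 34, so take 21; remainder 11
8 ≤ 11 < 13, so take 8; remainder 3
3 ≤ 3 < 5, so take 3; remainder 0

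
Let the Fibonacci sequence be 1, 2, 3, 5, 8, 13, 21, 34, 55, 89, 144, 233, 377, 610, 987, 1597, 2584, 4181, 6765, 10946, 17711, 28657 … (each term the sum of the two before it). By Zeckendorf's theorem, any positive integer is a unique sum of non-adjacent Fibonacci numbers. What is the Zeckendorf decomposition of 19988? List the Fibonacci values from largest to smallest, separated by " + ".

17711 ≤ 19988 < 28657, so take 17711; remainder 2277
1597 ≤ 2277 < 2584, so take 1597; remainder 680
610 ≤ 680 < 987, so take 610; remainder 70
55 ≤ 70 < 89, so take 55; remainder 15
13 ≤ 15 < 21, so take 13; remainder 2
2 ≤ 2 < 3, so take 2; remainder 0
So 19988 = 17711 + 1597 + 610 + 55 + 13 + 2, with no two terms consecutive in the sequence.

17711 + 1597 + 610 + 55 + 13 + 2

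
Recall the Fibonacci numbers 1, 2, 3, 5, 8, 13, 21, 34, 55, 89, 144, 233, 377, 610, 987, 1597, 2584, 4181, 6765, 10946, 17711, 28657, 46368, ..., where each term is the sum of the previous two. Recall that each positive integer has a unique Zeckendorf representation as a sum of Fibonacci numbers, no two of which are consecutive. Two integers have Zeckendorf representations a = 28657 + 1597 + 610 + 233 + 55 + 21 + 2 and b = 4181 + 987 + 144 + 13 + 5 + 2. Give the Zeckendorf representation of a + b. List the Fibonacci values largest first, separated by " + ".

28657 + 6765 + 987 + 89 + 8 + 1

The two numbers are 31175 and 5332, so their sum is 36507.
Greedy algorithm:
take 28657 (≤ 36507); 36507 − 28657 = 7850
take 6765 (≤ 7850); 7850 − 6765 = 1085
take 987 (≤ 1085); 1085 − 987 = 98
take 89 (≤ 98); 98 − 89 = 9
take 8 (≤ 9); 9 − 8 = 1
take 1 (≤ 1); 1 − 1 = 0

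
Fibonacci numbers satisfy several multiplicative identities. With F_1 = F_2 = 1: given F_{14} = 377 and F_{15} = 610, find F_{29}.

514229

By F_{2k+1} = F_k² + F_{k+1}²: F_{29} = 377² + 610² = 142129 + 372100 = 514229.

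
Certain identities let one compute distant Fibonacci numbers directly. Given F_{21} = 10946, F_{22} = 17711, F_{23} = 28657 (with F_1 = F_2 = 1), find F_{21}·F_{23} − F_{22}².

1

10946·28657 − 17711² = 313679522 − 313679521 = 1. (Cassini's identity: F_{k−1}F_{k+1} − F_k² = (−1)^k.)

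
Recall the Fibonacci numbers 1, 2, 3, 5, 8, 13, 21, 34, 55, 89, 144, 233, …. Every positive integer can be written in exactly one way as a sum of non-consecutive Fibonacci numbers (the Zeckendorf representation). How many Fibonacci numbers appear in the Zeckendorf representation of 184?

184 − 144 = 40
40 − 34 = 6
6 − 5 = 1
1 − 1 = 0
184 = 144 + 34 + 5 + 1, which has 4 terms.

4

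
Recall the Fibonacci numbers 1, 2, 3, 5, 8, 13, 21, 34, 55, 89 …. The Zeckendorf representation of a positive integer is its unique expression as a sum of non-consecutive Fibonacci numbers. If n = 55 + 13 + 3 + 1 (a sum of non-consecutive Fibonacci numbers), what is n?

55 + 13 + 3 + 1 = 72.

72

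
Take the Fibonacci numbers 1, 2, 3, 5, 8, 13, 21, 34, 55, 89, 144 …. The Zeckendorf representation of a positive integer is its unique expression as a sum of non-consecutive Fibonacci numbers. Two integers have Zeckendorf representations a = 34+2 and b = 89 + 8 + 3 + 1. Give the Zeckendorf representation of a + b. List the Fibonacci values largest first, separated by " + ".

89 + 34 + 13 + 1

The two numbers are 36 and 101, so their sum is 137.
subtract 89 from 137: 48 remains
subtract 34 from 48: 14 remains
subtract 13 from 14: 1 remains
subtract 1 from 1: 0 remains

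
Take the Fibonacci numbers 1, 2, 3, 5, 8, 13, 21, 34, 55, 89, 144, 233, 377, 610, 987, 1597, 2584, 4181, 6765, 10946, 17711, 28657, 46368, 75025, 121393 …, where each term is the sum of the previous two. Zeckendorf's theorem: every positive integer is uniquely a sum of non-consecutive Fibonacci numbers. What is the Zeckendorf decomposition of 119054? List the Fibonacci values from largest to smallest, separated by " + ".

largest Fibonacci ≤ 119054 is 75025; 119054 − 75025 = 44029
largest Fibonacci ≤ 44029 is 28657; 44029 − 28657 = 15372
largest Fibonacci ≤ 15372 is 10946; 15372 − 10946 = 4426
largest Fibonacci ≤ 4426 is 4181; 4426 − 4181 = 245
largest Fibonacci ≤ 245 is 233; 245 − 233 = 12
largest Fibonacci ≤ 12 is 8; 12 − 8 = 4
largest Fibonacci ≤ 4 is 3; 4 − 3 = 1
largest Fibonacci ≤ 1 is 1; 1 − 1 = 0
So 119054 = 75025 + 28657 + 10946 + 4181 + 233 + 8 + 3 + 1, with no two terms consecutive in the sequence.

75025 + 28657 + 10946 + 4181 + 233 + 8 + 3 + 1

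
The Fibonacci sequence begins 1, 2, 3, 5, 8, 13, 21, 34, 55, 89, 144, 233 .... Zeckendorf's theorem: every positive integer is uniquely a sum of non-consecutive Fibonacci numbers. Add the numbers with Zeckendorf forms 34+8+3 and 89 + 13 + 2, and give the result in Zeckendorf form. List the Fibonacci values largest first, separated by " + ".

144 + 5

The two numbers are 45 and 104, so their sum is 149.
144 ≤ 149 < 233, so take 144; remainder 5
5 ≤ 5 < 8, so take 5; remainder 0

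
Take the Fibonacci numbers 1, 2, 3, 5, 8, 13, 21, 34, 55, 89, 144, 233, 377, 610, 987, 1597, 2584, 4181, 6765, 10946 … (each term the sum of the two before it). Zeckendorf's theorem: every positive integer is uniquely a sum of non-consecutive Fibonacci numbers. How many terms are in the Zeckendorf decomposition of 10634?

7

6765 ≤ 10634 < 10946, so take 6765; remainder 3869
2584 ≤ 3869 < 4181, so take 2584; remainder 1285
987 ≤ 1285 < 1597, so take 987; remainder 298
233 ≤ 298 < 377, so take 233; remainder 65
55 ≤ 65 < 89, so take 55; remainder 10
8 ≤ 10 < 13, so take 8; remainder 2
2 ≤ 2 < 3, so take 2; remainder 0
10634 = 6765 + 2584 + 987 + 233 + 55 + 8 + 2, which has 7 terms.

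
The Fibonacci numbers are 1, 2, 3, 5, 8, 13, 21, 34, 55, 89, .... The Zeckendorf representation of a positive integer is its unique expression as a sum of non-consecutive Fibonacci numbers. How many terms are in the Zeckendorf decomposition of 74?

4

Repeatedly subtract the largest Fibonacci number that fits:
largest Fibonacci ≤ 74 is 55; 74 − 55 = 19
largest Fibonacci ≤ 19 is 13; 19 − 13 = 6
largest Fibonacci ≤ 6 is 5; 6 − 5 = 1
largest Fibonacci ≤ 1 is 1; 1 − 1 = 0
74 = 55 + 13 + 5 + 1, which has 4 terms.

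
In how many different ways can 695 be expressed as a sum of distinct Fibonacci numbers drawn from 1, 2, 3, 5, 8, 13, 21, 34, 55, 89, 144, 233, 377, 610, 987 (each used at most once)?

12

Each representation comes from the Zeckendorf form by replacing some F_k with F_{k−1} + F_{k−2} where possible.
695 = 610+55+21+8+1 = 610+55+21+5+3+1 = 377+233+55+21+8+1 = … (9 more), for 12 in all.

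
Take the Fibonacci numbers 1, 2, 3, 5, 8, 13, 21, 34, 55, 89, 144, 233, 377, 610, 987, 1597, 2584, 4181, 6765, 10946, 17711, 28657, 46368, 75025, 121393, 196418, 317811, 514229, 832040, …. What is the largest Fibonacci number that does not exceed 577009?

514229 ≤ 577009 < 832040, so the largest Fibonacci number not exceeding 577009 is 514229.

514229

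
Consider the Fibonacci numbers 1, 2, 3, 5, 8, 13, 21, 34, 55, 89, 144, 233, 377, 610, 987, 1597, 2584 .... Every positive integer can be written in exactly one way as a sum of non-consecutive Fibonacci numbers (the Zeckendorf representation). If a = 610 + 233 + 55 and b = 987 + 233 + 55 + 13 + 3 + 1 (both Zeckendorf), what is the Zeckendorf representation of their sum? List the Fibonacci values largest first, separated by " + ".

1597 + 377 + 144 + 55 + 13 + 3 + 1

The two numbers are 898 and 1292, so their sum is 2190.
Repeatedly subtract the largest Fibonacci number that fits:
2190: greatest Fibonacci not exceeding it is 1597, leaving 593
593: greatest Fibonacci not exceeding it is 377, leaving 216
216: greatest Fibonacci not exceeding it is 144, leaving 72
72: greatest Fibonacci not exceeding it is 55, leaving 17
17: greatest Fibonacci not exceeding it is 13, leaving 4
4: greatest Fibonacci not exceeding it is 3, leaving 1
1: greatest Fibonacci not exceeding it is 1, leaving 0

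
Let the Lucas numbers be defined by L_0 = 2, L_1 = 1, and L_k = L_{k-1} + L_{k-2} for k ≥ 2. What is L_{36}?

33385282

Iterating the recurrence up to L_{28} = 710647 and L_{27} = 439204:
L_{29} = L_{28} + L_{27} = 710647 + 439204 = 1149851
L_{30} = L_{29} + L_{28} = 1149851 + 710647 = 1860498
L_{31} = L_{30} + L_{29} = 1860498 + 1149851 = 3010349
L_{32} = L_{31} + L_{30} = 3010349 + 1860498 = 4870847
L_{33} = L_{32} + L_{31} = 4870847 + 3010349 = 7881196
L_{34} = L_{33} + L_{32} = 7881196 + 4870847 = 12752043
L_{35} = L_{34} + L_{33} = 12752043 + 7881196 = 20633239
L_{36} = L_{35} + L_{34} = 20633239 + 12752043 = 33385282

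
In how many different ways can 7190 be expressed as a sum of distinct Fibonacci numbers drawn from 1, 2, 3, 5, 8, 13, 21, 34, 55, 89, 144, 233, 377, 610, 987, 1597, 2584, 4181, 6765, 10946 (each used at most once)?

55

Starting from the Zeckendorf form and repeatedly splitting a term F_k into F_{k−1} + F_{k−2} (when neither is already used) reaches every representation.
7190 = 6765+377+34+13+1 = 6765+377+34+8+5+1 = 6765+233+144+34+13+1 = 6765+377+34+8+3+2+1 = 6765+377+21+13+8+5+1 = … (50 more), for 55 in all.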